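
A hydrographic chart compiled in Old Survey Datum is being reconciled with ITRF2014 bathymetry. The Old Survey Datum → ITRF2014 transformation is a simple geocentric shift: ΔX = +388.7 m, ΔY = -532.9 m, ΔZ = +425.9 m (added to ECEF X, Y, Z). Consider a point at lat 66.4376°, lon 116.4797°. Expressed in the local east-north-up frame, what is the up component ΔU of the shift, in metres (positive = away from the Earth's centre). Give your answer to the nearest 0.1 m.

The local up (radial) axis is (cos φ cos λ, cos φ sin λ, sin φ), giving ΔU = -69.282 − 190.677 + 390.391 = 130.43 m.

ΔU = 130.4 m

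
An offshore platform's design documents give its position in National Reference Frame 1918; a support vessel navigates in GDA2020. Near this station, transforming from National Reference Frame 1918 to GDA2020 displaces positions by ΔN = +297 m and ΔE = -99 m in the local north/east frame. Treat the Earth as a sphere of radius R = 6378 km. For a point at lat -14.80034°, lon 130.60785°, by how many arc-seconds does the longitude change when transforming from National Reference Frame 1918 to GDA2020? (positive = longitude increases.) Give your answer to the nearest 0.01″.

Δλ = -3.31″

At latitude -14.80034°, cos φ = 0.966822.
One radian of longitude at latitude φ spans R cos φ, so Δλ = ΔE / (R cos φ) = -99.0 / (6378000 × 0.966822) = -1.6055e-05 rad = -3.312″.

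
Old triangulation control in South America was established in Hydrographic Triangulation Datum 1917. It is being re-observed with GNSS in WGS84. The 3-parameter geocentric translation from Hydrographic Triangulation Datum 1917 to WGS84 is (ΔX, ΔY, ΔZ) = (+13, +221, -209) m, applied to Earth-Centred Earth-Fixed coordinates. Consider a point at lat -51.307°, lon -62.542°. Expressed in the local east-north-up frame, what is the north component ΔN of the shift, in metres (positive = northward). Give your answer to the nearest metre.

At φ = -51.307°, λ = -62.542°: sin φ = -0.780507, cos φ = 0.625147, sin λ = -0.887349, cos λ = 0.461098.
ΔN = −sin φ cos λ·ΔX − sin φ sin λ·ΔY + cos φ·ΔZ = −(-0.780507)(0.461098)(13) − (-0.780507)(-0.887349)(221) + (0.625147)(-209) = -279.04 m.

ΔN = -279 m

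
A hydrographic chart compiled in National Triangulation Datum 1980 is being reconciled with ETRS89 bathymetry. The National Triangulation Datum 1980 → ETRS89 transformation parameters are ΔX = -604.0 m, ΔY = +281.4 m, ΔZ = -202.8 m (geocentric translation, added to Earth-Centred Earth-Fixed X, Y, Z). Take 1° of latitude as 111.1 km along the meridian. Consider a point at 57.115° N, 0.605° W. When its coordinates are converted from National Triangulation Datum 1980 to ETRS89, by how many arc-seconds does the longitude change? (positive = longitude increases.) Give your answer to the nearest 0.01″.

Δλ = 16.41″

sin φ = 0.839762, cos φ = 0.542955, sin λ = -0.010559, cos λ = 0.999944.
East component: ΔE = −sin λ·ΔX + cos λ·ΔY = −(-0.010559)(-604.0) + (0.999944)(281.4) = 275.01 m.
1° of latitude spans 111100 m; at latitude φ, 1° of longitude spans that × cos φ = 60322.3 m, so Δλ = 275.01 / 60322.3 × 3600 = 16.412″.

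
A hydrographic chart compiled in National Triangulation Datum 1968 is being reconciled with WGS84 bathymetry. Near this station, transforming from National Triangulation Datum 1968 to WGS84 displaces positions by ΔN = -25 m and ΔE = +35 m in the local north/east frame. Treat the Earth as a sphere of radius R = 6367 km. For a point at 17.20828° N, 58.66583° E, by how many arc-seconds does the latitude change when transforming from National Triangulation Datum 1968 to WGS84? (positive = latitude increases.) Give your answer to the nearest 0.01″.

Δφ = -0.81″

On a sphere of radius R, 1 rad of latitude = R, so Δφ = ΔN / R = -25.0 / 6367000 = -3.9265e-06 rad = -0.810″.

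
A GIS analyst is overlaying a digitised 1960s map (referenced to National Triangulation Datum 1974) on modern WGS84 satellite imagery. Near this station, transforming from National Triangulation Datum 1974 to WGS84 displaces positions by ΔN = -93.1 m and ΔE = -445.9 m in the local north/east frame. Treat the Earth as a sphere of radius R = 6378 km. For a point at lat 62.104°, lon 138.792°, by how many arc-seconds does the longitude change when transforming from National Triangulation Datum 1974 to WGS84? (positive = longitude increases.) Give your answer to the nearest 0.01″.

At latitude 62.104°, cos φ = 0.467868.
One radian of longitude at latitude φ spans R cos φ, so Δλ = ΔE / (R cos φ) = -445.9 / (6378000 × 0.467868) = -1.4943e-04 rad = -30.822″.

Δλ = -30.82″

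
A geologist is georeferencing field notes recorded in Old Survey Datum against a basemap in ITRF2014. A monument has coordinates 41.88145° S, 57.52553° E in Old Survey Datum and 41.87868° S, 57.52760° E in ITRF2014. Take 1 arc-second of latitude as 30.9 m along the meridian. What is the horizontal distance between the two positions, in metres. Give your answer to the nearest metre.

353 m

Δφ = -41.87868° − -41.88145° = +0.00277°; Δλ = 57.52760° − 57.52553° = +0.00207°.
1° of latitude = 3600 × 30.90 = 111240 m.
ΔN = Δφ × 111240 = 308.1 m; ΔE = Δλ × 111240 × cos(-41.88145°) = +0.00207 × 111240 × 0.744528 = 171.4 m.
Distance = √(ΔE² + ΔN²) = √(171.4² + 308.1²) = 352.6 m.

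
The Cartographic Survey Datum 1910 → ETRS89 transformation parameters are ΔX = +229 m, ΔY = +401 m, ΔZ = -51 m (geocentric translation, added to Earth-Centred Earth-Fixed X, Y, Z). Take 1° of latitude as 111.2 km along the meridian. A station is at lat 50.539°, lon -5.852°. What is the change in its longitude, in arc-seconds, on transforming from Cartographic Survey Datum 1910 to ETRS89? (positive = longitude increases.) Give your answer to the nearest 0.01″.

Δλ = 21.51″

sin φ = 0.772057, cos φ = 0.635553, sin λ = -0.101959, cos λ = 0.994789.
East component: ΔE = −sin λ·ΔX + cos λ·ΔY = −(-0.101959)(229) + (0.994789)(401) = 422.26 m.
1° of latitude spans 111200 m; at latitude φ, 1° of longitude spans that × cos φ = 70673.5 m, so Δλ = 422.26 / 70673.5 × 3600 = 21.509″.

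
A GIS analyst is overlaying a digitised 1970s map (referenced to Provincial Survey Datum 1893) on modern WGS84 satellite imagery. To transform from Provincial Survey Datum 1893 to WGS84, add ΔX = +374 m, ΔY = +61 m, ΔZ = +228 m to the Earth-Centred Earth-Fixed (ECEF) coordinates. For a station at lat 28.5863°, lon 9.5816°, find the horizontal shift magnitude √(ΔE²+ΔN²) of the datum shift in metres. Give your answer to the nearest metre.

At φ = 28.5863°, λ = 9.5816°: sin φ = 0.478482, cos φ = 0.878097, sin λ = 0.166452, cos λ = 0.986050.
ΔE = −sin λ·ΔX + cos λ·ΔY = −(0.166452)·(374) + (0.986050)·(61) = -2.10 m.
ΔN = −sin φ cos λ·ΔX − sin φ sin λ·ΔY + cos φ·ΔZ = −(0.478482)(0.986050)(374) − (0.478482)(0.166452)(61) + (0.878097)(228) = 18.89 m.
Horizontal magnitude = √(ΔE² + ΔN²) = √((-2.10)² + 18.89²) = 19.01 m.

19 m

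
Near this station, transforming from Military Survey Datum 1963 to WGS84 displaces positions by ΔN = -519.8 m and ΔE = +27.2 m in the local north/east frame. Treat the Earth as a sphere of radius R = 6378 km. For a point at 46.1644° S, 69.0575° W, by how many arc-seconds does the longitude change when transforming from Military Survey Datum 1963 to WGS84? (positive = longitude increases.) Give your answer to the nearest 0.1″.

Δλ = 1.3″

At latitude -46.1644°, cos φ = 0.692591.
One radian of longitude at latitude φ spans R cos φ, so Δλ = ΔE / (R cos φ) = 27.2 / (6378000 × 0.692591) = 6.1575e-06 rad = 1.270″.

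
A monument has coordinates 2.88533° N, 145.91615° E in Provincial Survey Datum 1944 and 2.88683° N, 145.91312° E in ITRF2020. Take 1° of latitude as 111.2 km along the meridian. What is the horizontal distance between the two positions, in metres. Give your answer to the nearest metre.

376 m

Δφ = 2.88683° − 2.88533° = +0.00150°; Δλ = 145.91312° − 145.91615° = -0.00303°.
ΔN = Δφ × 111200 = 166.8 m; ΔE = Δλ × 111200 × cos(2.88533°) = -0.00303 × 111200 × 0.998732 = -336.5 m.
Distance = √(ΔE² + ΔN²) = √((-336.5)² + 166.8²) = 375.6 m.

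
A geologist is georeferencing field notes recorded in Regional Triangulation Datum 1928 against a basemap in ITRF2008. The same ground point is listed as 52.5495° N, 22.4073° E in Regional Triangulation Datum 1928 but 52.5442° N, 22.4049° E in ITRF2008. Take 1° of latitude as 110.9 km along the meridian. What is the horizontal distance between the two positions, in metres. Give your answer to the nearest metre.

Δφ = 52.5442° − 52.5495° = -0.0053°; Δλ = 22.4049° − 22.4073° = -0.0024°.
ΔN = Δφ × 110900 = -587.8 m; ΔE = Δλ × 110900 × cos(52.5495°) = -0.0024 × 110900 × 0.608076 = -161.8 m.
Distance = √(ΔE² + ΔN²) = √((-161.8)² + (-587.8)²) = 609.6 m.

610 m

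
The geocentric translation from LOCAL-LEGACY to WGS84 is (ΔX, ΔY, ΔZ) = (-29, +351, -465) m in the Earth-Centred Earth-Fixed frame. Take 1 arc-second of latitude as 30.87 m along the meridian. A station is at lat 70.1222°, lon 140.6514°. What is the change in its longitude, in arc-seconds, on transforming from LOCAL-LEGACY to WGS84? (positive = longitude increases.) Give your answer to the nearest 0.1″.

sin φ = 0.940420, cos φ = 0.340015, sin λ = 0.634037, cos λ = -0.773303.
East component: ΔE = −sin λ·ΔX + cos λ·ΔY = −(0.634037)(-29) + (-0.773303)(351) = -253.04 m.
1° of latitude spans 3600 × 30.87 = 111132 m; at latitude φ, 1° of longitude spans that × cos φ = 37786.6 m, so Δλ = -253.04 / 37786.6 × 3600 = -24.108″.

Δλ = -24.1″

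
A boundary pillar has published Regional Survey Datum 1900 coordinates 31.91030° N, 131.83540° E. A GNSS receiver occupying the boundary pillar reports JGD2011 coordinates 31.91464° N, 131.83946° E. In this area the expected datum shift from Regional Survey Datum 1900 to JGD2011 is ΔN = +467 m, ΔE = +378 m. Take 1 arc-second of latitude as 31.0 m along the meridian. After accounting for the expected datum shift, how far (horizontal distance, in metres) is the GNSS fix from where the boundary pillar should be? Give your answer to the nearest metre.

19 m

Observed coordinate differences: Δφ = +0.00434°, Δλ = +0.00406°.
Converting to metres (1° lat = 111600 m, cos φ = 0.848877): observed ΔN = 484.3 m, observed ΔE = 384.6 m.
Subtracting the expected shift leaves a residual of 484.3 − (467) = 17.3 m north and 384.6 − (378) = 6.6 m east.
Residual distance = √(17.3² + 6.6²) = 18.6 m.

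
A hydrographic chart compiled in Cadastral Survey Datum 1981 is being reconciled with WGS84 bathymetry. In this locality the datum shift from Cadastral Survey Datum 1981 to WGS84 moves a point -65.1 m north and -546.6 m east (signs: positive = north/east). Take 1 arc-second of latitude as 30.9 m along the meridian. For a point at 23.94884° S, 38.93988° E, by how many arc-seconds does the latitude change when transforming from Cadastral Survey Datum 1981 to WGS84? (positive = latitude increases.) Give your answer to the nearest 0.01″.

1″ of latitude = 30.90 m, so Δφ = -65.1 / 30.90 = -2.107″.

Δφ = -2.11″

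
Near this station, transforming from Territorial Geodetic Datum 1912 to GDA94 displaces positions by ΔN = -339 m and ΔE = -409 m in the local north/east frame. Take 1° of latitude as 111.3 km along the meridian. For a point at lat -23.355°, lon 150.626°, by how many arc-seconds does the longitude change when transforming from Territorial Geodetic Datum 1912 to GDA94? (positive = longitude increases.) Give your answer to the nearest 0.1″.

At latitude -23.355°, cos φ = 0.918066.
1° of longitude at this latitude = 111.3 × cos φ = 102.18 km, so Δλ = -409.0 / 102180.8 = -0.0040027° = -14.410″.

Δλ = -14.4″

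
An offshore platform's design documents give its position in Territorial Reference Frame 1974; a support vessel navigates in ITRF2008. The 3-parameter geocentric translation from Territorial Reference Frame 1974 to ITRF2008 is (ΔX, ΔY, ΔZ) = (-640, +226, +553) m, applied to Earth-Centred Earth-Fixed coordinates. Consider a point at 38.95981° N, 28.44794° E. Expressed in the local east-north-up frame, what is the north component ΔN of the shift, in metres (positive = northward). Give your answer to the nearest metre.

At φ = 38.95981°, λ = 28.44794°: sin φ = 0.628775, cos φ = 0.777587, sin λ = 0.476360, cos λ = 0.879250.
ΔN = −sin φ cos λ·ΔX − sin φ sin λ·ΔY + cos φ·ΔZ = −(0.628775)(0.879250)(-640) − (0.628775)(0.476360)(226) + (0.777587)(553) = 716.14 m.

ΔN = 716 m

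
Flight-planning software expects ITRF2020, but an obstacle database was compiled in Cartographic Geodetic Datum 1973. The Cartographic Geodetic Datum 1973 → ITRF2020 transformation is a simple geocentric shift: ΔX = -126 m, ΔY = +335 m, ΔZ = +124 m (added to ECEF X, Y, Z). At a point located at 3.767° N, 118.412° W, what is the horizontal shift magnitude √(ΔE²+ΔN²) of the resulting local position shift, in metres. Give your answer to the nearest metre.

The local east axis at (φ, λ) is (−sin λ, cos λ, 0), so ΔE = −sin(-118.412°)·(-126) + cos(-118.412°)·335 = -270.22 m.
The local north axis is (−sin φ cos λ, −sin φ sin λ, cos φ), giving ΔN = -3.939 + 19.358 + 123.732 = 139.15 m.
Horizontal magnitude = √(ΔE² + ΔN²) = √((-270.22)² + 139.15²) = 303.94 m.

304 m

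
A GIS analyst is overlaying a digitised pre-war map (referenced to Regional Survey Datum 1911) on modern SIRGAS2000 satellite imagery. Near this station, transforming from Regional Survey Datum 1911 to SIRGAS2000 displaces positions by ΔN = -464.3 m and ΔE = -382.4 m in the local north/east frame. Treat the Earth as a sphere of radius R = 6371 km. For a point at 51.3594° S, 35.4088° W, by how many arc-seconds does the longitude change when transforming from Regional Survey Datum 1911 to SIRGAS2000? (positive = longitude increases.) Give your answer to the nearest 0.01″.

Δλ = -19.83″

At latitude -51.3594°, cos φ = 0.624433.
One radian of longitude at latitude φ spans R cos φ, so Δλ = ΔE / (R cos φ) = -382.4 / (6371000 × 0.624433) = -9.6122e-05 rad = -19.827″.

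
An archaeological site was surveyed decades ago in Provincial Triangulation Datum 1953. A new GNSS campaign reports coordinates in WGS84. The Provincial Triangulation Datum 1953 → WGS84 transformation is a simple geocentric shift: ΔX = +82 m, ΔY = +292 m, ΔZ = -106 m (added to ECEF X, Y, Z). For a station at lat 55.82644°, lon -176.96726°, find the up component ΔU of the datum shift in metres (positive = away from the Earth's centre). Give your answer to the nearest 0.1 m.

ΔU = -142.4 m

At φ = 55.82644°, λ = -176.96726°: sin φ = 0.827340, cos φ = 0.561702, sin λ = -0.052907, cos λ = -0.998599.
ΔU = cos φ cos λ·ΔX + cos φ sin λ·ΔY + sin φ·ΔZ = (0.561702)(-0.998599)(82) + (0.561702)(-0.052907)(292) + (0.827340)(-106) = -142.37 m.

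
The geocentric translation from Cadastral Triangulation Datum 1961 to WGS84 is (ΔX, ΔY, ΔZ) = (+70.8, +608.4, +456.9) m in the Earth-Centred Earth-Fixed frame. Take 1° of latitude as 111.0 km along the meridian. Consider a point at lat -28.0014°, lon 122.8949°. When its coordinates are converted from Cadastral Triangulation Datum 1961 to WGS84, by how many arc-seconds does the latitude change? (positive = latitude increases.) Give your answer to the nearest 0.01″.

sin φ = -0.469493, cos φ = 0.882936, sin λ = 0.839668, cos λ = -0.543100.
North component: ΔN = −sin φ cos λ·ΔX − sin φ sin λ·ΔY + cos φ·ΔZ = −(-0.469493)(-0.543100)(70.8) − (-0.469493)(0.839668)(608.4) + (0.882936)(456.9) = 625.20 m.
1° of latitude spans 111000 m, so Δφ = 625.20 / 111000 × 3600 = 20.277″.

Δφ = 20.28″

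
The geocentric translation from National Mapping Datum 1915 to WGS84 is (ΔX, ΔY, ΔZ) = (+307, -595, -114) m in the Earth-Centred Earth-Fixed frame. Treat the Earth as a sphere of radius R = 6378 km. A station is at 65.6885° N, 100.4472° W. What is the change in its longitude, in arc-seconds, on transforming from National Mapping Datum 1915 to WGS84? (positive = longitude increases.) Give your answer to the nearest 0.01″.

sin φ = 0.911321, cos φ = 0.411697, sin λ = -0.983422, cos λ = -0.181329.
East component: ΔE = −sin λ·ΔX + cos λ·ΔY = −(-0.983422)(307) + (-0.181329)(-595) = 409.80 m.
1° of latitude spans πR/180 = 111317 m; at latitude φ, 1° of longitude spans that × cos φ = 45828.9 m, so Δλ = 409.80 / 45828.9 × 3600 = 32.191″.

Δλ = 32.19″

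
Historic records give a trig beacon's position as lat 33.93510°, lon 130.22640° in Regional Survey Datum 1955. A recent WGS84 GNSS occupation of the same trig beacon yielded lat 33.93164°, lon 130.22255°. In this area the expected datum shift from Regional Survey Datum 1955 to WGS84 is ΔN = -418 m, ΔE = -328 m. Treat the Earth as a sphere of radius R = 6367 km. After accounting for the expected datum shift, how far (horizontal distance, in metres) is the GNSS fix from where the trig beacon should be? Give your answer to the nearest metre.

43 m

Observed coordinate differences: Δφ = -0.00346°, Δλ = -0.00385°.
Converting to metres (1° lat = 111125 m, cos φ = 0.829670): observed ΔN = -384.5 m, observed ΔE = -355.0 m.
Subtracting the expected shift leaves a residual of -384.5 − (-418) = 33.5 m north and -355.0 − (-328) = -27.0 m east.
Residual distance = √(33.5² + (-27.0)²) = 43.0 m.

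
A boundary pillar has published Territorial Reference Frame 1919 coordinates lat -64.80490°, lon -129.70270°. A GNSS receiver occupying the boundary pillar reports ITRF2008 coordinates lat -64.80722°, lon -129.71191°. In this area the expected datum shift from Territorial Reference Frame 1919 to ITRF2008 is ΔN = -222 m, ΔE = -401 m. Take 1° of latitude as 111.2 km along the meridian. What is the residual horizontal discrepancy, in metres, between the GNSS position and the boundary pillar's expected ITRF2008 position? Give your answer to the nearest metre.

Observed coordinate differences: Δφ = -0.00232°, Δλ = -0.00921°.
Converting to metres (1° lat = 111200 m, cos φ = 0.425702): observed ΔN = -258.0 m, observed ΔE = -436.0 m.
Subtracting the expected shift leaves a residual of -258.0 − (-222) = -36.0 m north and -436.0 − (-401) = -35.0 m east.
Residual distance = √((-36.0)² + (-35.0)²) = 50.2 m.

50 m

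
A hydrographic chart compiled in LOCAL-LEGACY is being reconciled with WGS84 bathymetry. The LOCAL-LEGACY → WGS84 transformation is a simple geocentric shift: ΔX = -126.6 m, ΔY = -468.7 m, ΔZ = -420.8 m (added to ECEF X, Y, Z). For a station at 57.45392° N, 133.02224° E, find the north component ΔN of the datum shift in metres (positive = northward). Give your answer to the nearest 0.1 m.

ΔN = -10.3 m

The local north axis is (−sin φ cos λ, −sin φ sin λ, cos φ), giving ΔN = -72.812 + 288.850 − 226.381 = -10.34 m.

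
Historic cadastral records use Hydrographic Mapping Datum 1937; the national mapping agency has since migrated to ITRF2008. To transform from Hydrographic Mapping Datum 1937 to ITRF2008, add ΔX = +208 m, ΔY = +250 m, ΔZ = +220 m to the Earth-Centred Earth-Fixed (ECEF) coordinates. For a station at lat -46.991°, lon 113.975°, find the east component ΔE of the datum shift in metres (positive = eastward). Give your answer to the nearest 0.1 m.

ΔE = -291.6 m

The local east axis at (φ, λ) is (−sin λ, cos λ, 0), so ΔE = −sin(113.975°)·208 + cos(113.975°)·250 = -291.64 m.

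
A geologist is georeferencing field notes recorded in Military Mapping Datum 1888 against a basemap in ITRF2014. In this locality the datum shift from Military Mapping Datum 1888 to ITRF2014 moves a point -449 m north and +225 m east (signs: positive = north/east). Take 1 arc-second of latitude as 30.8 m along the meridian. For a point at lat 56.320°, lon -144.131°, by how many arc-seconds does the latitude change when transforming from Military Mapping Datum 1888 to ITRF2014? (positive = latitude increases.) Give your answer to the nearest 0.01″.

1″ of latitude = 30.80 m, so Δφ = -449.0 / 30.80 = -14.578″.

Δφ = -14.58″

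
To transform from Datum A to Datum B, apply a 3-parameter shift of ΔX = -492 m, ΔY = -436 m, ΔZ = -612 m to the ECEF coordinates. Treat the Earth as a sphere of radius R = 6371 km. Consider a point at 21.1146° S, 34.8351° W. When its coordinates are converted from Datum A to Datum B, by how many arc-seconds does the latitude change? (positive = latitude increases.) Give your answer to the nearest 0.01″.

sin φ = -0.360235, cos φ = 0.932862, sin λ = -0.571217, cos λ = 0.820799.
North component: ΔN = −sin φ cos λ·ΔX − sin φ sin λ·ΔY + cos φ·ΔZ = −(-0.360235)(0.820799)(-492) − (-0.360235)(-0.571217)(-436) + (0.932862)(-612) = -626.67 m.
1° of latitude spans πR/180 = 111195 m, so Δφ = -626.67 / 111195 × 3600 = -20.289″.

Δφ = -20.29″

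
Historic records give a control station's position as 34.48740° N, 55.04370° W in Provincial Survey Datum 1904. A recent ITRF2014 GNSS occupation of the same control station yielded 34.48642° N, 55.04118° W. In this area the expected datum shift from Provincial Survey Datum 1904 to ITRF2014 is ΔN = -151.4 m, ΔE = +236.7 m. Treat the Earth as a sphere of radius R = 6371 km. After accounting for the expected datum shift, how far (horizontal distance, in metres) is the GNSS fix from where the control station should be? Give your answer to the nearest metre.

Observed coordinate differences: Δφ = -0.00098°, Δλ = +0.00252°.
Converting to metres (1° lat = 111195 m, cos φ = 0.824251): observed ΔN = -109.0 m, observed ΔE = 231.0 m.
Subtracting the expected shift leaves a residual of -109.0 − (-151.4) = 42.4 m north and 231.0 − (236.7) = -5.7 m east.
Residual distance = √(42.4² + (-5.7)²) = 42.8 m.

43 m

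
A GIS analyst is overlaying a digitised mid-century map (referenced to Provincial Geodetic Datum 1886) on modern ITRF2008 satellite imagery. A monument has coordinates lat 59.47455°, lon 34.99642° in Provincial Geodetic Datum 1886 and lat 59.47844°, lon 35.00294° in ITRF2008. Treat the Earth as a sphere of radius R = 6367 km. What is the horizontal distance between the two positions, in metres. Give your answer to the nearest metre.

568 m

Δφ = 59.47844° − 59.47455° = +0.00389°; Δλ = 35.00294° − 34.99642° = +0.00652°.
1° along a meridian = πR/180 = 111125 m.
ΔN = Δφ × 111125 = 432.3 m; ΔE = Δλ × 111125 × cos(59.47455°) = +0.00652 × 111125 × 0.507921 = 368.0 m.
Distance = √(ΔE² + ΔN²) = √(368.0² + 432.3²) = 567.7 m.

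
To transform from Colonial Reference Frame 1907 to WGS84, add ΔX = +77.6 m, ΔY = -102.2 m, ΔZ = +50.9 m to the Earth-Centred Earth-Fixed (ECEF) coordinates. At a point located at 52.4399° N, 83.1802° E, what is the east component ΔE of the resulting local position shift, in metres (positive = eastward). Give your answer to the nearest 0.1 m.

ΔE = -89.2 m

At φ = 52.4399°, λ = 83.1802°: sin φ = 0.792714, cos φ = 0.609593, sin λ = 0.992925, cos λ = 0.118747.
ΔE = −sin λ·ΔX + cos λ·ΔY = −(0.992925)·(77.6) + (0.118747)·(-102.2) = -89.19 m.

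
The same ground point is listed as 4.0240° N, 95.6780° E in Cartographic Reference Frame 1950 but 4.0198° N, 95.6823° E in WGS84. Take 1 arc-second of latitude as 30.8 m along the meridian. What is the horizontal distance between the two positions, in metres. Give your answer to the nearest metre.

Δφ = 4.0198° − 4.0240° = -0.0042°; Δλ = 95.6823° − 95.6780° = +0.0043°.
1° of latitude = 3600 × 30.80 = 110880 m.
ΔN = Δφ × 110880 = -465.7 m; ΔE = Δλ × 110880 × cos(4.0240°) = +0.0043 × 110880 × 0.997535 = 475.6 m.
Distance = √(ΔE² + ΔN²) = √(475.6² + (-465.7)²) = 665.6 m.

666 m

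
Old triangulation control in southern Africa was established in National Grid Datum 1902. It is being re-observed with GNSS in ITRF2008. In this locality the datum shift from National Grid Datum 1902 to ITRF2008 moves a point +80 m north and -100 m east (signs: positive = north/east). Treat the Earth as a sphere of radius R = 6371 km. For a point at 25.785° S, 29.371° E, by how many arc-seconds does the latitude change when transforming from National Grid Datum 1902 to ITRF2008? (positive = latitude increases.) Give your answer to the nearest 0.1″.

Δφ = 2.6″

On a sphere of radius R, 1 rad of latitude = R, so Δφ = ΔN / R = 80.0 / 6371000 = 1.2557e-05 rad = 2.590″.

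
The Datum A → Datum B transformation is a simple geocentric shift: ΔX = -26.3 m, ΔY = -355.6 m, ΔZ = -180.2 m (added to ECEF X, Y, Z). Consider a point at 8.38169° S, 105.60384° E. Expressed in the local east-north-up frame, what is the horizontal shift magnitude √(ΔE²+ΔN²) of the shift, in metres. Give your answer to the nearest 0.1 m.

257.4 m

At φ = -8.38169°, λ = 105.60384°: sin φ = -0.145767, cos φ = 0.989319, sin λ = 0.963145, cos λ = -0.268984.
ΔE = −sin λ·ΔX + cos λ·ΔY = −(0.963145)·(-26.3) + (-0.268984)·(-355.6) = 120.98 m.
ΔN = −sin φ cos λ·ΔX − sin φ sin λ·ΔY + cos φ·ΔZ = −(-0.145767)(-0.268984)(-26.3) − (-0.145767)(0.963145)(-355.6) + (0.989319)(-180.2) = -227.17 m.
Horizontal magnitude = √(ΔE² + ΔN²) = √(120.98² + (-227.17)²) = 257.38 m.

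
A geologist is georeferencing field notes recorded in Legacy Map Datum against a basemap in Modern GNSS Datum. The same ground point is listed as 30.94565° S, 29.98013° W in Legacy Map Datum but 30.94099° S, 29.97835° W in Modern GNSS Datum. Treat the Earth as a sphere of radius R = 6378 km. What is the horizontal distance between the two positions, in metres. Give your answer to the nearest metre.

Δφ = -30.94099° − -30.94565° = +0.00466°; Δλ = -29.97835° − -29.98013° = +0.00178°.
1° along a meridian = πR/180 = 111317 m.
ΔN = Δφ × 111317 = 518.7 m; ΔE = Δλ × 111317 × cos(-30.94565°) = +0.00178 × 111317 × 0.857655 = 169.9 m.
Distance = √(ΔE² + ΔN²) = √(169.9² + 518.7²) = 545.9 m.

546 m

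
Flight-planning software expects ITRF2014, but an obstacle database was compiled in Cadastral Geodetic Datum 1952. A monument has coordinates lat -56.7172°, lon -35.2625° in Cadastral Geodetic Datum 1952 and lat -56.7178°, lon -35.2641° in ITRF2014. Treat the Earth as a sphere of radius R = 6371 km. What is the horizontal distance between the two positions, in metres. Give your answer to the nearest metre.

Δφ = -56.7178° − -56.7172° = -0.0006°; Δλ = -35.2641° − -35.2625° = -0.0016°.
1° along a meridian = πR/180 = 111195 m.
ΔN = Δφ × 111195 = -66.7 m; ΔE = Δλ × 111195 × cos(-56.7172°) = -0.0016 × 111195 × 0.548772 = -97.6 m.
Distance = √(ΔE² + ΔN²) = √((-97.6)² + (-66.7)²) = 118.3 m.

118 m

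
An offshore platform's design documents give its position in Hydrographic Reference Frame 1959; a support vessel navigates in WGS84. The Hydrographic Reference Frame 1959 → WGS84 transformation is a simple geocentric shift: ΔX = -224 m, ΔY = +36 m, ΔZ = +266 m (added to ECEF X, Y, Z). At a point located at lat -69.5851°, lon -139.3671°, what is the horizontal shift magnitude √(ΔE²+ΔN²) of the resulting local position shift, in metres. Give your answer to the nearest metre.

At φ = -69.5851°, λ = -139.3671°: sin φ = -0.937191, cos φ = 0.348816, sin λ = -0.651210, cos λ = -0.758897.
ΔE = −sin λ·ΔX + cos λ·ΔY = −(-0.651210)·(-224) + (-0.758897)·(36) = -173.19 m.
ΔN = −sin φ cos λ·ΔX − sin φ sin λ·ΔY + cos φ·ΔZ = −(-0.937191)(-0.758897)(-224) − (-0.937191)(-0.651210)(36) + (0.348816)(266) = 230.13 m.
Horizontal magnitude = √(ΔE² + ΔN²) = √((-173.19)² + 230.13²) = 288.02 m.

288 m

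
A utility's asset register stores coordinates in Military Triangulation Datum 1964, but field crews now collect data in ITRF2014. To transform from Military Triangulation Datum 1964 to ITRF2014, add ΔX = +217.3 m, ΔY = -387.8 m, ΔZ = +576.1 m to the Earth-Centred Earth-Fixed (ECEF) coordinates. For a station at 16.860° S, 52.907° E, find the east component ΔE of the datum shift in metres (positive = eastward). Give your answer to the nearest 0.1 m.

The local east axis at (φ, λ) is (−sin λ, cos λ, 0), so ΔE = −sin(52.907°)·217.3 + cos(52.907°)·(-387.8) = -407.22 m.

ΔE = -407.2 m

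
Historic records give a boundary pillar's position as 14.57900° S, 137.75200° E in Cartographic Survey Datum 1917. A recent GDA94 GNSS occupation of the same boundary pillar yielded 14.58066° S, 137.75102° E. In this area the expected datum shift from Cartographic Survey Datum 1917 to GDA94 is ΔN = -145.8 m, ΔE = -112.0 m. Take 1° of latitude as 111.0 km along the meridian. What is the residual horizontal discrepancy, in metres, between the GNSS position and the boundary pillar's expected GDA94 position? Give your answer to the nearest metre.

39 m

Observed coordinate differences: Δφ = -0.00166°, Δλ = -0.00098°.
Converting to metres (1° lat = 111000 m, cos φ = 0.967801): observed ΔN = -184.3 m, observed ΔE = -105.3 m.
Subtracting the expected shift leaves a residual of -184.3 − (-145.8) = -38.5 m north and -105.3 − (-112.0) = 6.7 m east.
Residual distance = √((-38.5)² + 6.7²) = 39.0 m.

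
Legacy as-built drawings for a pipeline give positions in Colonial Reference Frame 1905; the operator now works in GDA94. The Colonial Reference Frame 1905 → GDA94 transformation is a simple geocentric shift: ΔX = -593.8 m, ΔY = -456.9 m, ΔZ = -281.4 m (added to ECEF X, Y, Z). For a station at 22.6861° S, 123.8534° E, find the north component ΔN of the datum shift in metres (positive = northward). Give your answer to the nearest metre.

The local north axis is (−sin φ cos λ, −sin φ sin λ, cos φ), giving ΔN = 127.579 − 146.343 − 259.629 = -278.39 m.

ΔN = -278 m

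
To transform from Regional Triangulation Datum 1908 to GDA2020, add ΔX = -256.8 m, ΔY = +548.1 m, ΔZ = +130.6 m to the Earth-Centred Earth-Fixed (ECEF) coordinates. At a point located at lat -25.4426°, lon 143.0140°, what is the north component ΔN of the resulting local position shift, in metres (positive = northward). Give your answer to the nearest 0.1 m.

At φ = -25.4426°, λ = 143.0140°: sin φ = -0.429607, cos φ = 0.903016, sin λ = 0.601620, cos λ = -0.798783.
ΔN = −sin φ cos λ·ΔX − sin φ sin λ·ΔY + cos φ·ΔZ = −(-0.429607)(-0.798783)(-256.8) − (-0.429607)(0.601620)(548.1) + (0.903016)(130.6) = 347.72 m.

ΔN = 347.7 m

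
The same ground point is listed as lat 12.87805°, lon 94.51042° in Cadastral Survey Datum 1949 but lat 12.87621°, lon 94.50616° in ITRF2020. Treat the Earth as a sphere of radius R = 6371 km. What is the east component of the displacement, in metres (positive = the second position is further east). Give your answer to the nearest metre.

Δφ = 12.87621° − 12.87805° = -0.00184°; Δλ = 94.50616° − 94.51042° = -0.00426°.
1° along a meridian = πR/180 = 111195 m.
ΔN = Δφ × 111195 = -204.6 m; ΔE = Δλ × 111195 × cos(12.87805°) = -0.00426 × 111195 × 0.974847 = -461.8 m.

ΔE = -462 m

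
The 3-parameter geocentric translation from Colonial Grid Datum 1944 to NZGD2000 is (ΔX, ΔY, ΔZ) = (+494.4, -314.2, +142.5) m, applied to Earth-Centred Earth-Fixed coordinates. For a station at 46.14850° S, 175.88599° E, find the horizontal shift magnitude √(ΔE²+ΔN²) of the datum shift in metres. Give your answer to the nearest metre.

At φ = -46.14850°, λ = 175.88599°: sin φ = -0.721138, cos φ = 0.692792, sin λ = 0.071741, cos λ = -0.997423.
ΔE = −sin λ·ΔX + cos λ·ΔY = −(0.071741)·(494.4) + (-0.997423)·(-314.2) = 277.92 m.
ΔN = −sin φ cos λ·ΔX − sin φ sin λ·ΔY + cos φ·ΔZ = −(-0.721138)(-0.997423)(494.4) − (-0.721138)(0.071741)(-314.2) + (0.692792)(142.5) = -273.14 m.
Horizontal magnitude = √(ΔE² + ΔN²) = √(277.92² + (-273.14)²) = 389.68 m.

390 m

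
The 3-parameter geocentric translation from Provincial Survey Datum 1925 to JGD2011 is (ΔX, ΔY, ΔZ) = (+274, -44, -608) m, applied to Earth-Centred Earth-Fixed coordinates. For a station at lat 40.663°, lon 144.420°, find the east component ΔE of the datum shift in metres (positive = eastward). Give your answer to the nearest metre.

ΔE = -124 m

At φ = 40.663°, λ = 144.420°: sin φ = 0.651609, cos φ = 0.758555, sin λ = 0.581839, cos λ = -0.813304.
ΔE = −sin λ·ΔX + cos λ·ΔY = −(0.581839)·(274) + (-0.813304)·(-44) = -123.64 m.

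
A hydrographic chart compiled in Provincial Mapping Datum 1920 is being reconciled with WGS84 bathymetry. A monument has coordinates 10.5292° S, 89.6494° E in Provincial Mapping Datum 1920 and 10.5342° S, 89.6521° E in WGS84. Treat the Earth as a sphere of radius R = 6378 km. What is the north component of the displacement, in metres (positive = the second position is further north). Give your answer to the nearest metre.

ΔN = -557 m

Δφ = -10.5342° − -10.5292° = -0.0050°; Δλ = 89.6521° − 89.6494° = +0.0027°.
1° along a meridian = πR/180 = 111317 m.
ΔN = Δφ × 111317 = -556.6 m; ΔE = Δλ × 111317 × cos(-10.5292°) = +0.0027 × 111317 × 0.983162 = 295.5 m.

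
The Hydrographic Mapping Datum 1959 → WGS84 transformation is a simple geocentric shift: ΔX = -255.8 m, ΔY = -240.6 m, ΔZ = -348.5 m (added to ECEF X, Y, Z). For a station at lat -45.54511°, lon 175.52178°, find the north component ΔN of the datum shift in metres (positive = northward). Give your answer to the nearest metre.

ΔN = -75 m

At φ = -45.54511°, λ = 175.52178°: sin φ = -0.713802, cos φ = 0.700347, sin λ = 0.078080, cos λ = -0.996947.
ΔN = −sin φ cos λ·ΔX − sin φ sin λ·ΔY + cos φ·ΔZ = −(-0.713802)(-0.996947)(-255.8) − (-0.713802)(0.078080)(-240.6) + (0.700347)(-348.5) = -75.45 m.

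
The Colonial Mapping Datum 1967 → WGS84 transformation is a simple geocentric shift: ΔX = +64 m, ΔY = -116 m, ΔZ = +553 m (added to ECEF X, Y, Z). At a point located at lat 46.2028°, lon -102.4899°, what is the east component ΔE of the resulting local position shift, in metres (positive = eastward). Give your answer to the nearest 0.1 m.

ΔE = 87.6 m

At φ = 46.2028°, λ = -102.4899°: sin φ = 0.721794, cos φ = 0.692108, sin λ = -0.976334, cos λ = -0.216268.
ΔE = −sin λ·ΔX + cos λ·ΔY = −(-0.976334)·(64) + (-0.216268)·(-116) = 87.57 m.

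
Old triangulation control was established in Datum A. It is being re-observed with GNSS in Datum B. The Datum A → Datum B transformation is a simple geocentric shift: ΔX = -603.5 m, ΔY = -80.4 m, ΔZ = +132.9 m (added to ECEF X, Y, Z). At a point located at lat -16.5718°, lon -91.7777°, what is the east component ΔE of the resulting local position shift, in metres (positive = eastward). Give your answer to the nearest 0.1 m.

ΔE = -600.7 m

At φ = -16.5718°, λ = -91.7777°: sin φ = -0.285217, cos φ = 0.958463, sin λ = -0.999519, cos λ = -0.031022.
ΔE = −sin λ·ΔX + cos λ·ΔY = −(-0.999519)·(-603.5) + (-0.031022)·(-80.4) = -600.72 m.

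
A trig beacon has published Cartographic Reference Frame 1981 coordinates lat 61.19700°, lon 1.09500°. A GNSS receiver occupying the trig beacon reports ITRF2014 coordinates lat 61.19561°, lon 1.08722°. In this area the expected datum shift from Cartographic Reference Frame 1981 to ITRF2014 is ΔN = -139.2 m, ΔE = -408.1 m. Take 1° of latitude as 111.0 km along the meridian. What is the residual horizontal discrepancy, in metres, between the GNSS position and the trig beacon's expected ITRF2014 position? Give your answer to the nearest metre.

Observed coordinate differences: Δφ = -0.00139°, Δλ = -0.00778°.
Converting to metres (1° lat = 111000 m, cos φ = 0.481800): observed ΔN = -154.3 m, observed ΔE = -416.1 m.
Subtracting the expected shift leaves a residual of -154.3 − (-139.2) = -15.1 m north and -416.1 − (-408.1) = -8.0 m east.
Residual distance = √((-15.1)² + (-8.0)²) = 17.1 m.

17 m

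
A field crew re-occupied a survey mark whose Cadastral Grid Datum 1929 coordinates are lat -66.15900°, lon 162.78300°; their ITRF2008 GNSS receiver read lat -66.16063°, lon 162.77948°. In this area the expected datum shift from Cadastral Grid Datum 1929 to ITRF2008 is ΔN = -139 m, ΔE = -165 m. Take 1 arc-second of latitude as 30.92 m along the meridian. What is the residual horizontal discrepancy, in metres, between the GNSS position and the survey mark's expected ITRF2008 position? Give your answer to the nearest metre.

43 m

Observed coordinate differences: Δφ = -0.00163°, Δλ = -0.00352°.
Converting to metres (1° lat = 111312 m, cos φ = 0.404200): observed ΔN = -181.4 m, observed ΔE = -158.4 m.
Subtracting the expected shift leaves a residual of -181.4 − (-139) = -42.4 m north and -158.4 − (-165) = 6.6 m east.
Residual distance = √((-42.4)² + 6.6²) = 43.0 m.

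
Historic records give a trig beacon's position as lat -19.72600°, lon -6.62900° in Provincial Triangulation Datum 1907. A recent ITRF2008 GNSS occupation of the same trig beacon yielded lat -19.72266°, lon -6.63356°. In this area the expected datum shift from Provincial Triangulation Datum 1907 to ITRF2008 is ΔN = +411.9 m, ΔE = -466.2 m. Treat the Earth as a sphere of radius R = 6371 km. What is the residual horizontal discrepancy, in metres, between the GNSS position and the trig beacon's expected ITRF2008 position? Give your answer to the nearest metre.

Observed coordinate differences: Δφ = +0.00334°, Δλ = -0.00456°.
Converting to metres (1° lat = 111195 m, cos φ = 0.941317): observed ΔN = 371.4 m, observed ΔE = -477.3 m.
Subtracting the expected shift leaves a residual of 371.4 − (411.9) = -40.5 m north and -477.3 − (-466.2) = -11.1 m east.
Residual distance = √((-40.5)² + (-11.1)²) = 42.0 m.

42 m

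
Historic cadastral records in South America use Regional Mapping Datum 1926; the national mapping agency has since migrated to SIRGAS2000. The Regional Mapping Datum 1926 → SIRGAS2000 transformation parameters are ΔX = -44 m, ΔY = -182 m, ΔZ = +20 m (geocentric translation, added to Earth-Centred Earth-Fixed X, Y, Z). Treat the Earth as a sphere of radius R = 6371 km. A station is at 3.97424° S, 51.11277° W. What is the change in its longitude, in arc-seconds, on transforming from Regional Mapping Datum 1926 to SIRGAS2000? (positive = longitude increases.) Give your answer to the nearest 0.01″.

Δλ = -4.82″

sin φ = -0.069308, cos φ = 0.997595, sin λ = -0.778383, cos λ = 0.627790.
East component: ΔE = −sin λ·ΔX + cos λ·ΔY = −(-0.778383)(-44) + (0.627790)(-182) = -148.51 m.
1° of latitude spans πR/180 = 111195 m; at latitude φ, 1° of longitude spans that × cos φ = 110927.5 m, so Δλ = -148.51 / 110927.5 × 3600 = -4.820″.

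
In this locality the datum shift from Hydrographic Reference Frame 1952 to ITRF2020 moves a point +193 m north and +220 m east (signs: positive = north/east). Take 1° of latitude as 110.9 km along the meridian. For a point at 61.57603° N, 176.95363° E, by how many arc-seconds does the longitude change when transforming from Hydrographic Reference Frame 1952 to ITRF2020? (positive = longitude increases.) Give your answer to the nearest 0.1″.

At latitude 61.57603°, cos φ = 0.475992.
1° of longitude at this latitude = 110.9 × cos φ = 52.79 km, so Δλ = 220.0 / 52787.5 = 0.0041677° = 15.004″.

Δλ = 15.0″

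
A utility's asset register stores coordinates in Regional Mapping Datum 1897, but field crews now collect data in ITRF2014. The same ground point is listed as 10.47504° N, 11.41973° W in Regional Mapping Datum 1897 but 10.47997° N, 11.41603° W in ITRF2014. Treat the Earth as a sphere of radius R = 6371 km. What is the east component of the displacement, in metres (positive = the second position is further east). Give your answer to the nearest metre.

Δφ = 10.47997° − 10.47504° = +0.00493°; Δλ = -11.41603° − -11.41973° = +0.00370°.
1° along a meridian = πR/180 = 111195 m.
ΔN = Δφ × 111195 = 548.2 m; ΔE = Δλ × 111195 × cos(10.47504°) = +0.00370 × 111195 × 0.983334 = 404.6 m.

ΔE = 405 m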